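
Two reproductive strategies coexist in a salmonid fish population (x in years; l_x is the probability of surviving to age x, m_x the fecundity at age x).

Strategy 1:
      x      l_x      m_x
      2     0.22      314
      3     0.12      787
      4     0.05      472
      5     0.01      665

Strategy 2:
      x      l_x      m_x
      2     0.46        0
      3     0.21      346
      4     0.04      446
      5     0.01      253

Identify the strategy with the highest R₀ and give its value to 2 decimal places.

193.77

Strategy 1: R₀ = 0.22×314 + 0.12×787 + 0.05×472 + 0.01×665 = 193.7700
Strategy 2: R₀ = 0.46×0 + 0.21×346 + 0.04×446 + 0.01×253 = 93.0300
Highest R₀: strategy 1 with 193.7700.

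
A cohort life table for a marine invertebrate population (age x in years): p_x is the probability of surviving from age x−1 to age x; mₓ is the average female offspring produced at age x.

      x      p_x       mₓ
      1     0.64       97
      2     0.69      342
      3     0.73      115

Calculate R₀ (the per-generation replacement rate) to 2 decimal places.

Survivorship from birth: l_x = p_1·p_2·…·p_x.
  l_1 = 0.64000
  l_2 = 0.44160
  l_3 = 0.32237
R₀ = Σ l_x mₓ:
  age 1: 0.64000 × 97 = 62.0800
  age 2: 0.44160 × 342 = 151.0272
  age 3: 0.32237 × 115 = 37.0725
R₀ = 62.0800 + 151.0272 + 37.0725 = 250.1797

250.18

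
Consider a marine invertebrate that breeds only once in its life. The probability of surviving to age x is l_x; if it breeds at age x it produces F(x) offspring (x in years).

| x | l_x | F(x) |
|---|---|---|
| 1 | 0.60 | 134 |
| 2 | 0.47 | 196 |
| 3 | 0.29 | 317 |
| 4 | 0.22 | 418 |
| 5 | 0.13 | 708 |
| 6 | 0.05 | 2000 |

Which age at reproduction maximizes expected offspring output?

6

Expected offspring if breeding at age x = l_x × F(x):
  age 1: 0.60 × 134 = 80.400
  age 2: 0.47 × 196 = 92.120
  age 3: 0.29 × 317 = 91.930
  age 4: 0.22 × 418 = 91.960
  age 5: 0.13 × 708 = 92.040
  age 6: 0.05 × 2000 = 100.000
Maximum at age 6 (100.000).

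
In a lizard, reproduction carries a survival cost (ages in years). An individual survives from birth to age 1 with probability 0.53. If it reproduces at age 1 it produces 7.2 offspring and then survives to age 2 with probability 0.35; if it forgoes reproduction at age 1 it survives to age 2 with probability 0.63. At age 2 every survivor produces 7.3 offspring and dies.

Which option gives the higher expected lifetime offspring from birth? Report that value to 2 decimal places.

5.17

breed at age 1: R₀ = 0.53 × (7.2 + 0.35 × 7.3) = 0.53 × 9.7550 = 5.1701
delay to age 2: R₀ = 0.53 × (0.63 × 7.3) = 0.53 × 4.5990 = 2.4375
Higher: breed at age 1 (5.1701).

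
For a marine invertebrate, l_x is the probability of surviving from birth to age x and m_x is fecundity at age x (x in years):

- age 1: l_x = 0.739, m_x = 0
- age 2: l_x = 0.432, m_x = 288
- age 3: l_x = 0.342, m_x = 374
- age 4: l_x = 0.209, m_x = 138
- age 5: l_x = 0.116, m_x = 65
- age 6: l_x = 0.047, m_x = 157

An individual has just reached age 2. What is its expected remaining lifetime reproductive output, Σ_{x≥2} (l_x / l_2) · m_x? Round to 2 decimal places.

l_2 = 0.432. Conditional survival from age 2 to x is l_x / l_2.
  x=2: (0.432/0.432) × 288 = 288.0000
  x=3: (0.342/0.432) × 374 = 296.0833
  x=4: (0.209/0.432) × 138 = 66.7639
  x=5: (0.116/0.432) × 65 = 17.4537
  x=6: (0.047/0.432) × 157 = 17.0810
Sum = 288.0000 + 296.0833 + 66.7639 + 17.4537 + 17.0810 = 685.3819

685.38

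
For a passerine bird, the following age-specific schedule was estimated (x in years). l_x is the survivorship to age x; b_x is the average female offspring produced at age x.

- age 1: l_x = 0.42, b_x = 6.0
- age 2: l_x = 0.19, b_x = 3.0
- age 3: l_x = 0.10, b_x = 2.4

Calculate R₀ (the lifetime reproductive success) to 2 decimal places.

R₀ = Σ l_x b_x:
  age 1: 0.42 × 6.0 = 2.5200
  age 2: 0.19 × 3.0 = 0.5700
  age 3: 0.10 × 2.4 = 0.2400
R₀ = 2.5200 + 0.5700 + 0.2400 = 3.3300

3.33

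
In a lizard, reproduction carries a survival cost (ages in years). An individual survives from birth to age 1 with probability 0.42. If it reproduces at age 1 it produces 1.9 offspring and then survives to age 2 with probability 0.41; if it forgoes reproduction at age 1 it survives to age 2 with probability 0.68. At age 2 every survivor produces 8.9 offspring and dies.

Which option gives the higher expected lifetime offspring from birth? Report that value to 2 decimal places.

2.54

breed at age 1: R₀ = 0.42 × (1.9 + 0.41 × 8.9) = 0.42 × 5.5490 = 2.3306
delay to age 2: R₀ = 0.42 × (0.68 × 8.9) = 0.42 × 6.0520 = 2.5418
Higher: delay to age 2 (2.5418).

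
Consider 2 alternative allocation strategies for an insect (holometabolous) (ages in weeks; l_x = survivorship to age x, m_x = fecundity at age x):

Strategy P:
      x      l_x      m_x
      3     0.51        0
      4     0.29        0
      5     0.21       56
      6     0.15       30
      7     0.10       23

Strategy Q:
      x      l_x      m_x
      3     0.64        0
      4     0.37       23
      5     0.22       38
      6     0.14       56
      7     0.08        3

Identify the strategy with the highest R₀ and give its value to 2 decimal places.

24.95

Strategy P: R₀ = 0.51×0 + 0.29×0 + 0.21×56 + 0.15×30 + 0.10×23 = 18.5600
Strategy Q: R₀ = 0.64×0 + 0.37×23 + 0.22×38 + 0.14×56 + 0.08×3 = 24.9500
Highest R₀: strategy Q with 24.9500.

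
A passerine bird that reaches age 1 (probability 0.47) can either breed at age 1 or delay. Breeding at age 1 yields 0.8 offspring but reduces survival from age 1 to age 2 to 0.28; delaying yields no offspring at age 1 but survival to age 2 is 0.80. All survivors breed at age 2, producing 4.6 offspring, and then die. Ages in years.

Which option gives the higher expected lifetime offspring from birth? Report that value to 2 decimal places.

breed at age 1: R₀ = 0.47 × (0.8 + 0.28 × 4.6) = 0.47 × 2.0880 = 0.9814
delay to age 2: R₀ = 0.47 × (0.80 × 4.6) = 0.47 × 3.6800 = 1.7296
Higher: delay to age 2 (1.7296).

1.73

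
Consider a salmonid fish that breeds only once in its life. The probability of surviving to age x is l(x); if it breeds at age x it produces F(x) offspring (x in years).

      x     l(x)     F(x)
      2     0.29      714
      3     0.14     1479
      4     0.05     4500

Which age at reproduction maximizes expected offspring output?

4

Expected offspring if breeding at age x = l(x) × F(x):
  age 2: 0.29 × 714 = 207.060
  age 3: 0.14 × 1479 = 207.060
  age 4: 0.05 × 4500 = 225.000
Maximum at age 4 (225.000).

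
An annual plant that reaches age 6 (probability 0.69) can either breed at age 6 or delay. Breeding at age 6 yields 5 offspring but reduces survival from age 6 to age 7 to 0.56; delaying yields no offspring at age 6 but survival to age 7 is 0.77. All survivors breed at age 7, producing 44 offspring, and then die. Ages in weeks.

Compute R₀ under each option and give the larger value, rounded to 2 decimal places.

breed at age 6: R₀ = 0.69 × (5 + 0.56 × 44) = 0.69 × 29.6400 = 20.4516
delay to age 7: R₀ = 0.69 × (0.77 × 44) = 0.69 × 33.8800 = 23.3772
Higher: delay to age 7 (23.3772).

23.38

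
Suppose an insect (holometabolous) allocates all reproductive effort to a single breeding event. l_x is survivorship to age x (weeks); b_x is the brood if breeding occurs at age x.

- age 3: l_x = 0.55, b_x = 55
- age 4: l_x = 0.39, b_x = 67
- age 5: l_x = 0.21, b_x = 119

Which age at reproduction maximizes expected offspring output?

Expected offspring if breeding at age x = l_x × b_x:
  age 3: 0.55 × 55 = 30.250
  age 4: 0.39 × 67 = 26.130
  age 5: 0.21 × 119 = 24.990
Maximum at age 3 (30.250).

3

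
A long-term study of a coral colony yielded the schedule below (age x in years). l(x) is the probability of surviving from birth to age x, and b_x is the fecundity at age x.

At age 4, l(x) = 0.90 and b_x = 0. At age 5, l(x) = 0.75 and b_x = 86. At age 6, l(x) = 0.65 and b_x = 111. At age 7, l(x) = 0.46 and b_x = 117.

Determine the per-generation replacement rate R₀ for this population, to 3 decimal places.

190.470

R₀ = Σ l(x) b_x:
  age 4: 0.90 × 0 = 0.0000
  age 5: 0.75 × 86 = 64.5000
  age 6: 0.65 × 111 = 72.1500
  age 7: 0.46 × 117 = 53.8200
R₀ = 0.0000 + 64.5000 + 72.1500 + 53.8200 = 190.4700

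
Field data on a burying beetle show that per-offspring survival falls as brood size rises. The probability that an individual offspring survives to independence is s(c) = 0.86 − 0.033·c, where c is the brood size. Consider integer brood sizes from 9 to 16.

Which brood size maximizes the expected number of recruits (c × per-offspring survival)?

13

Expected recruits = c × s(c):
  c=9: 9 × 0.563 = 5.067
  c=10: 10 × 0.530 = 5.300
  c=11: 11 × 0.497 = 5.467
  c=12: 12 × 0.464 = 5.568
  c=13: 13 × 0.431 = 5.603
  c=14: 14 × 0.398 = 5.572
  c=15: 15 × 0.365 = 5.475
  c=16: 16 × 0.332 = 5.312
Maximum at c = 13 (5.603 recruits).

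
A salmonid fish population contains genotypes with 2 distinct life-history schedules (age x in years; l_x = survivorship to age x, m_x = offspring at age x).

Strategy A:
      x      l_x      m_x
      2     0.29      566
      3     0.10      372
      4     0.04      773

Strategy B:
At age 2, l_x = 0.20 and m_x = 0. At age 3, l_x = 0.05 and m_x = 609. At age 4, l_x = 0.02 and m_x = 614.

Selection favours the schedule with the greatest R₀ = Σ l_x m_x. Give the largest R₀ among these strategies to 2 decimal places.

Strategy A: R₀ = 0.29×566 + 0.10×372 + 0.04×773 = 232.2600
Strategy B: R₀ = 0.20×0 + 0.05×609 + 0.02×614 = 42.7300
Highest R₀: strategy A with 232.2600.

232.26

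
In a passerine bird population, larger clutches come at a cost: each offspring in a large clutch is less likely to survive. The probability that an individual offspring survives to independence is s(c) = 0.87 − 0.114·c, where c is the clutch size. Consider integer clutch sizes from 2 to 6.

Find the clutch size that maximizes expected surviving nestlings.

Expected surviving nestlings = c × s(c):
  c=2: 2 × 0.642 = 1.284
  c=3: 3 × 0.528 = 1.584
  c=4: 4 × 0.414 = 1.656
  c=5: 5 × 0.300 = 1.500
  c=6: 6 × 0.186 = 1.116
Maximum at c = 4 (1.656 surviving nestlings).

4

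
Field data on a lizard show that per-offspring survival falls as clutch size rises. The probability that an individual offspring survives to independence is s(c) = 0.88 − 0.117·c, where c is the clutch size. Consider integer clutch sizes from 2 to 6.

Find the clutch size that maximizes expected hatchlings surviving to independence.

4

Expected hatchlings surviving to independence = c × s(c):
  c=2: 2 × 0.646 = 1.292
  c=3: 3 × 0.529 = 1.587
  c=4: 4 × 0.412 = 1.648
  c=5: 5 × 0.295 = 1.475
  c=6: 6 × 0.178 = 1.068
Maximum at c = 4 (1.648 hatchlings surviving to independence).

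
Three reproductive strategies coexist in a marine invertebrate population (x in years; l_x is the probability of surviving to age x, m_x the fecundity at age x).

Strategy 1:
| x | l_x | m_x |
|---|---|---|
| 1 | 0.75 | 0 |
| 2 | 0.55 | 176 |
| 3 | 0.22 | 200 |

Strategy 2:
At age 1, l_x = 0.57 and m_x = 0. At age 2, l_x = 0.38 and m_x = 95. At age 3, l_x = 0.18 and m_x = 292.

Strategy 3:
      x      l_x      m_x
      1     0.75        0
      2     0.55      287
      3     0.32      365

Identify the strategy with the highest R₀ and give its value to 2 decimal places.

274.65

Strategy 1: R₀ = 0.75×0 + 0.55×176 + 0.22×200 = 140.8000
Strategy 2: R₀ = 0.57×0 + 0.38×95 + 0.18×292 = 88.6600
Strategy 3: R₀ = 0.75×0 + 0.55×287 + 0.32×365 = 274.6500
Highest R₀: strategy 3 with 274.6500.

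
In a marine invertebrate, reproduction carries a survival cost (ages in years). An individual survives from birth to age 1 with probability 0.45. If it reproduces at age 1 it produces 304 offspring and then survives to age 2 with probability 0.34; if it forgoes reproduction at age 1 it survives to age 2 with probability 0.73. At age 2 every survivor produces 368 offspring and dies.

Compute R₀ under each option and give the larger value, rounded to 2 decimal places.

193.10

breed at age 1: R₀ = 0.45 × (304 + 0.34 × 368) = 0.45 × 429.1200 = 193.1040
delay to age 2: R₀ = 0.45 × (0.73 × 368) = 0.45 × 268.6400 = 120.8880
Higher: breed at age 1 (193.1040).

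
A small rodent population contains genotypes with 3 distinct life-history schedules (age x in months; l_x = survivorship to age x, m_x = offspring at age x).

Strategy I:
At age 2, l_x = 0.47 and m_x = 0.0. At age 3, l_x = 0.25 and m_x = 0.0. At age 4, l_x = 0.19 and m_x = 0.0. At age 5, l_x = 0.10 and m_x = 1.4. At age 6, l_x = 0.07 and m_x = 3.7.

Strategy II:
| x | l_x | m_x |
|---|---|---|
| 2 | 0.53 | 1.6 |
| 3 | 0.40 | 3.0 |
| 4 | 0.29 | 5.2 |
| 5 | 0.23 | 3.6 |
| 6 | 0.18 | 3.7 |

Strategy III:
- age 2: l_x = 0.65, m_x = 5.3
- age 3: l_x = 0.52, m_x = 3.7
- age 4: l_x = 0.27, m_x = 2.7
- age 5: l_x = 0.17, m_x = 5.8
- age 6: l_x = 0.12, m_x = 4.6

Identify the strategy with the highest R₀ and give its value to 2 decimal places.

Strategy I: R₀ = 0.47×0.0 + 0.25×0.0 + 0.19×0.0 + 0.10×1.4 + 0.07×3.7 = 0.3990
Strategy II: R₀ = 0.53×1.6 + 0.40×3.0 + 0.29×5.2 + 0.23×3.6 + 0.18×3.7 = 5.0500
Strategy III: R₀ = 0.65×5.3 + 0.52×3.7 + 0.27×2.7 + 0.17×5.8 + 0.12×4.6 = 7.6360
Highest R₀: strategy III with 7.6360.

7.64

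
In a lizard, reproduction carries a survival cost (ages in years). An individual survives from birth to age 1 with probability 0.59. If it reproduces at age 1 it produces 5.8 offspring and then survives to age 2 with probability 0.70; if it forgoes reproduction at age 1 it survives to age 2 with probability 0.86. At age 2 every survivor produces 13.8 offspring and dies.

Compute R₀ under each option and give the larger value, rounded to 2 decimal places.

9.12

breed at age 1: R₀ = 0.59 × (5.8 + 0.70 × 13.8) = 0.59 × 15.4600 = 9.1214
delay to age 2: R₀ = 0.59 × (0.86 × 13.8) = 0.59 × 11.8680 = 7.0021
Higher: breed at age 1 (9.1214).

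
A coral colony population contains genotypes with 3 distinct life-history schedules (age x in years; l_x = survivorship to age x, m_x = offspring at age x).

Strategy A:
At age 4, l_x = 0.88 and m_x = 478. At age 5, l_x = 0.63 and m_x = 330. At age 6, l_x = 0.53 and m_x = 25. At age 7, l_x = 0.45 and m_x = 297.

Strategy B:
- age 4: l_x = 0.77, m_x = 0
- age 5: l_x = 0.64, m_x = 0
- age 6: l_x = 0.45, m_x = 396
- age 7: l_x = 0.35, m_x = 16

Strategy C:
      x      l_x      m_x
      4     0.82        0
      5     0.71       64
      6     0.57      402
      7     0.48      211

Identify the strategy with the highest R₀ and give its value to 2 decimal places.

775.44

Strategy A: R₀ = 0.88×478 + 0.63×330 + 0.53×25 + 0.45×297 = 775.4400
Strategy B: R₀ = 0.77×0 + 0.64×0 + 0.45×396 + 0.35×16 = 183.8000
Strategy C: R₀ = 0.82×0 + 0.71×64 + 0.57×402 + 0.48×211 = 375.8600
Highest R₀: strategy A with 775.4400.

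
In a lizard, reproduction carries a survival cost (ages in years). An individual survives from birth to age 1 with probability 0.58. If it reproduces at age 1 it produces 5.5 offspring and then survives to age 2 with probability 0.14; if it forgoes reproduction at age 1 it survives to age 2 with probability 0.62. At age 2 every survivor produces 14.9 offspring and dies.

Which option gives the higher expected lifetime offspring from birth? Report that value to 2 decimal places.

5.36

breed at age 1: R₀ = 0.58 × (5.5 + 0.14 × 14.9) = 0.58 × 7.5860 = 4.3999
delay to age 2: R₀ = 0.58 × (0.62 × 14.9) = 0.58 × 9.2380 = 5.3580
Higher: delay to age 2 (5.3580).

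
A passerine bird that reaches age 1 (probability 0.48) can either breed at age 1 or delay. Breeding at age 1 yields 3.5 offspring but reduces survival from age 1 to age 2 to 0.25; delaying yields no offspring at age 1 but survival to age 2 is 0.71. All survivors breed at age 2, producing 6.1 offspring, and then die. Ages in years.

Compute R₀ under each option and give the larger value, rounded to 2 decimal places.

2.41

breed at age 1: R₀ = 0.48 × (3.5 + 0.25 × 6.1) = 0.48 × 5.0250 = 2.4120
delay to age 2: R₀ = 0.48 × (0.71 × 6.1) = 0.48 × 4.3310 = 2.0789
Higher: breed at age 1 (2.4120).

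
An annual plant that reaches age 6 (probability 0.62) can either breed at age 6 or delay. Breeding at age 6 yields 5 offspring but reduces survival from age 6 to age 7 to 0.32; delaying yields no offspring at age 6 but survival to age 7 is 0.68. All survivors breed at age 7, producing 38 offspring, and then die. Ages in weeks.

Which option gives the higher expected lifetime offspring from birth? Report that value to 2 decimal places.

16.02

breed at age 6: R₀ = 0.62 × (5 + 0.32 × 38) = 0.62 × 17.1600 = 10.6392
delay to age 7: R₀ = 0.62 × (0.68 × 38) = 0.62 × 25.8400 = 16.0208
Higher: delay to age 7 (16.0208).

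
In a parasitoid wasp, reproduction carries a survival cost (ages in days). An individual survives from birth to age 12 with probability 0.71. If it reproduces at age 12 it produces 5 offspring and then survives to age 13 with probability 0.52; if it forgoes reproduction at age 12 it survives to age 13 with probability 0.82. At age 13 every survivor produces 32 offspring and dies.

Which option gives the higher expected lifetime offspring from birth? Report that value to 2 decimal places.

18.63

breed at age 12: R₀ = 0.71 × (5 + 0.52 × 32) = 0.71 × 21.6400 = 15.3644
delay to age 13: R₀ = 0.71 × (0.82 × 32) = 0.71 × 26.2400 = 18.6304
Higher: delay to age 13 (18.6304).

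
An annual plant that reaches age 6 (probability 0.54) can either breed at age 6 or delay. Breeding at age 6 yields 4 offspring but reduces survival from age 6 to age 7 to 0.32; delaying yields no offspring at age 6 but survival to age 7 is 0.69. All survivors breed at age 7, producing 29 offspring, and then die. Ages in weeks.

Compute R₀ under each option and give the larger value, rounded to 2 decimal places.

10.81

breed at age 6: R₀ = 0.54 × (4 + 0.32 × 29) = 0.54 × 13.2800 = 7.1712
delay to age 7: R₀ = 0.54 × (0.69 × 29) = 0.54 × 20.0100 = 10.8054
Higher: delay to age 7 (10.8054).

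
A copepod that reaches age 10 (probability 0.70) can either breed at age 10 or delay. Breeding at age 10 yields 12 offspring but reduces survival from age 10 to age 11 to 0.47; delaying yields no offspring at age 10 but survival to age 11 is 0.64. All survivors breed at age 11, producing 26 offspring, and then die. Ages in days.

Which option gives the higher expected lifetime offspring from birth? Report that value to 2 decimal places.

breed at age 10: R₀ = 0.70 × (12 + 0.47 × 26) = 0.70 × 24.2200 = 16.9540
delay to age 11: R₀ = 0.70 × (0.64 × 26) = 0.70 × 16.6400 = 11.6480
Higher: breed at age 10 (16.9540).

16.95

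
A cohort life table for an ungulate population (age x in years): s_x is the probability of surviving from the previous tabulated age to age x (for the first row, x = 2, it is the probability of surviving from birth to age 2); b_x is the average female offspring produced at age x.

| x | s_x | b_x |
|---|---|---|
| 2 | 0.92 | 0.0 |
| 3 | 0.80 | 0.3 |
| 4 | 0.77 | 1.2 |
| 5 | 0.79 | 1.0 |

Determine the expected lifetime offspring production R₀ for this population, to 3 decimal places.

1.349

Survivorship from birth: l_x = s_2·s_3·…·s_x.
  l_2 = 0.92000
  l_3 = 0.73600
  l_4 = 0.56672
  l_5 = 0.44771
R₀ = Σ l_x b_x:
  age 2: 0.92000 × 0.0 = 0.0000
  age 3: 0.73600 × 0.3 = 0.2208
  age 4: 0.56672 × 1.2 = 0.6801
  age 5: 0.44771 × 1.0 = 0.4477
R₀ = 0.0000 + 0.2208 + 0.6801 + 0.4477 = 1.3486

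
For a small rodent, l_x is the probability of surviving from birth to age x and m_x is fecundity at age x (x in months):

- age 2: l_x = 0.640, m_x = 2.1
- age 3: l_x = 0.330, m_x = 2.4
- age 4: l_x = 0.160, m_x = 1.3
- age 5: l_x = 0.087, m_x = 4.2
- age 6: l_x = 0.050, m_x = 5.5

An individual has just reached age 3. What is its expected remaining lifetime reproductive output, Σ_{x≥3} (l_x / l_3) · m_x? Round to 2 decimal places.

4.97

l_3 = 0.330. Conditional survival from age 3 to x is l_x / l_3.
  x=3: (0.330/0.330) × 2.4 = 2.4000
  x=4: (0.160/0.330) × 1.3 = 0.6303
  x=5: (0.087/0.330) × 4.2 = 1.1073
  x=6: (0.050/0.330) × 5.5 = 0.8333
Sum = 2.4000 + 0.6303 + 1.1073 + 0.8333 = 4.9709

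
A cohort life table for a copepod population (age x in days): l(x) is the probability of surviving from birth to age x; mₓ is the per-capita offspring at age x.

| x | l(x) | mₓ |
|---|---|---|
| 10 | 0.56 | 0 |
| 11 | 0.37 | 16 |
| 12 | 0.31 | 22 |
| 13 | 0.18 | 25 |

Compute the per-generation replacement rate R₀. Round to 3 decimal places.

17.240

R₀ = Σ l(x) mₓ:
  age 10: 0.56 × 0 = 0.0000
  age 11: 0.37 × 16 = 5.9200
  age 12: 0.31 × 22 = 6.8200
  age 13: 0.18 × 25 = 4.5000
R₀ = 0.0000 + 5.9200 + 6.8200 + 4.5000 = 17.2400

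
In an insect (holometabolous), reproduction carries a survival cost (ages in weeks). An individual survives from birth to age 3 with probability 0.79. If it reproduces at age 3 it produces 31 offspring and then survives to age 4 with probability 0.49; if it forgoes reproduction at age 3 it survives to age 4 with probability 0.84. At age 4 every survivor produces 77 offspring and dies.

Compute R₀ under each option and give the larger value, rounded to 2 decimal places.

54.30

breed at age 3: R₀ = 0.79 × (31 + 0.49 × 77) = 0.79 × 68.7300 = 54.2967
delay to age 4: R₀ = 0.79 × (0.84 × 77) = 0.79 × 64.6800 = 51.0972
Higher: breed at age 3 (54.2967).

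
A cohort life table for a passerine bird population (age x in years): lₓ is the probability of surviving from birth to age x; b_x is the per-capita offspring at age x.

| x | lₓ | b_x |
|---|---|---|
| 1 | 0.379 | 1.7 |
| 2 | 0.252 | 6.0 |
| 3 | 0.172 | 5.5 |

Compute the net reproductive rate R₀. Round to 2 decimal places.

3.10

R₀ = Σ lₓ b_x:
  age 1: 0.379 × 1.7 = 0.6443
  age 2: 0.252 × 6.0 = 1.5120
  age 3: 0.172 × 5.5 = 0.9460
R₀ = 0.6443 + 1.5120 + 0.9460 = 3.1023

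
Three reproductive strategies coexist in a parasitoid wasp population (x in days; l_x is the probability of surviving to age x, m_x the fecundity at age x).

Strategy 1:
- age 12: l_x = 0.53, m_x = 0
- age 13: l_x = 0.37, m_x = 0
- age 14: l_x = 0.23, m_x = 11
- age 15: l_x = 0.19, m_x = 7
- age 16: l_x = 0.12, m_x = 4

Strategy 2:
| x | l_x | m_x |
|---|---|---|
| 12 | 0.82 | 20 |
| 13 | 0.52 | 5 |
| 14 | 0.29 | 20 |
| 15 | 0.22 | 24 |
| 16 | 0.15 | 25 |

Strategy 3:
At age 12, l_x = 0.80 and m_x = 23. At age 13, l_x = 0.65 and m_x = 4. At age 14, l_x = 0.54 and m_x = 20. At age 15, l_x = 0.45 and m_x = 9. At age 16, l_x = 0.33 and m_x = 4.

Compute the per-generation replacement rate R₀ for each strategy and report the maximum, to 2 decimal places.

Strategy 1: R₀ = 0.53×0 + 0.37×0 + 0.23×11 + 0.19×7 + 0.12×4 = 4.3400
Strategy 2: R₀ = 0.82×20 + 0.52×5 + 0.29×20 + 0.22×24 + 0.15×25 = 33.8300
Strategy 3: R₀ = 0.80×23 + 0.65×4 + 0.54×20 + 0.45×9 + 0.33×4 = 37.1700
Highest R₀: strategy 3 with 37.1700.

37.17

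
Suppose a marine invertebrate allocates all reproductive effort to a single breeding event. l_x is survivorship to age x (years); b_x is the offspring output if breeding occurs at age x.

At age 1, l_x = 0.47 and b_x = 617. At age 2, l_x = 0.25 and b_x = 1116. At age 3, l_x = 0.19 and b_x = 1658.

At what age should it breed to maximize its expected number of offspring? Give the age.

Expected offspring if breeding at age x = l_x × b_x:
  age 1: 0.47 × 617 = 289.990
  age 2: 0.25 × 1116 = 279.000
  age 3: 0.19 × 1658 = 315.020
Maximum at age 3 (315.020).

3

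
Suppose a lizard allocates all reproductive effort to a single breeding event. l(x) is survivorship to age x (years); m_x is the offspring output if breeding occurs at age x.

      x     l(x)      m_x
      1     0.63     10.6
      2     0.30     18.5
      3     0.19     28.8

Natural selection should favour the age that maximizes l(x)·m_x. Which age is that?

1

Expected offspring if breeding at age x = l(x) × m_x:
  age 1: 0.63 × 10.6 = 6.678
  age 2: 0.30 × 18.5 = 5.550
  age 3: 0.19 × 28.8 = 5.472
Maximum at age 1 (6.678).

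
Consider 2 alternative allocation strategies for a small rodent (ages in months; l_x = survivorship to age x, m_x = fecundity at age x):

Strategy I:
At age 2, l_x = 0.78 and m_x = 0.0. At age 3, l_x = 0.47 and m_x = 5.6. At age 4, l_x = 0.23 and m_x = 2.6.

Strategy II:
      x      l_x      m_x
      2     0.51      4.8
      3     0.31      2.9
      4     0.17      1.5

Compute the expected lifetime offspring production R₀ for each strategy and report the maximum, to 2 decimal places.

Strategy I: R₀ = 0.78×0.0 + 0.47×5.6 + 0.23×2.6 = 3.2300
Strategy II: R₀ = 0.51×4.8 + 0.31×2.9 + 0.17×1.5 = 3.6020
Highest R₀: strategy II with 3.6020.

3.60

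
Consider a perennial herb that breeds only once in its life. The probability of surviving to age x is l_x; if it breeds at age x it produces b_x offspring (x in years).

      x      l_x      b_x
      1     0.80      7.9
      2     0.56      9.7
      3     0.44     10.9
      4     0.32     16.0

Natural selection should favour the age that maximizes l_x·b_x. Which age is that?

Expected offspring if breeding at age x = l_x × b_x:
  age 1: 0.80 × 7.9 = 6.320
  age 2: 0.56 × 9.7 = 5.432
  age 3: 0.44 × 10.9 = 4.796
  age 4: 0.32 × 16.0 = 5.120
Maximum at age 1 (6.320).

1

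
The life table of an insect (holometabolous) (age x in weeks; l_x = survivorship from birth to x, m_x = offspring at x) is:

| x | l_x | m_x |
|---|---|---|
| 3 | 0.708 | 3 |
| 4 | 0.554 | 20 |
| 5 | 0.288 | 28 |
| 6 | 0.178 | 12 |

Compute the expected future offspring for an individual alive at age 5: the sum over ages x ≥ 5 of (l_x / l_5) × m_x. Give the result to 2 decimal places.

l_5 = 0.288. Conditional survival from age 5 to x is l_x / l_5.
  x=5: (0.288/0.288) × 28 = 28.0000
  x=6: (0.178/0.288) × 12 = 7.4167
Sum = 28.0000 + 7.4167 = 35.4167

35.42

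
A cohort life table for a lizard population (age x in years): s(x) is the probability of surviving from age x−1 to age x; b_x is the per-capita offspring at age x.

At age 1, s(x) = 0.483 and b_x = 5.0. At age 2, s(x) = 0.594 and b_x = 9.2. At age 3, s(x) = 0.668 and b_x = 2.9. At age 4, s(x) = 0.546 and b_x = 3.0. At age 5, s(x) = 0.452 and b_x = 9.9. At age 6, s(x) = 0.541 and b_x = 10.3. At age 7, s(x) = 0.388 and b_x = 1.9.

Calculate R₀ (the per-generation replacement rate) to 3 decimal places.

Survivorship from birth: l_x = s_1·s_2·…·s_x.
  l_1 = 0.48300
  l_2 = 0.28690
  l_3 = 0.19165
  l_4 = 0.10464
  l_5 = 0.04730
  l_6 = 0.02559
  l_7 = 0.00993
R₀ = Σ l_x b_x:
  age 1: 0.48300 × 5.0 = 2.4150
  age 2: 0.28690 × 9.2 = 2.6395
  age 3: 0.19165 × 2.9 = 0.5558
  age 4: 0.10464 × 3.0 = 0.3139
  age 5: 0.04730 × 9.9 = 0.4683
  age 6: 0.02559 × 10.3 = 0.2636
  age 7: 0.00993 × 1.9 = 0.0189
R₀ = 2.4150 + 2.6395 + 0.5558 + 0.3139 + 0.4683 + 0.2636 + 0.0189 = 6.6749

6.675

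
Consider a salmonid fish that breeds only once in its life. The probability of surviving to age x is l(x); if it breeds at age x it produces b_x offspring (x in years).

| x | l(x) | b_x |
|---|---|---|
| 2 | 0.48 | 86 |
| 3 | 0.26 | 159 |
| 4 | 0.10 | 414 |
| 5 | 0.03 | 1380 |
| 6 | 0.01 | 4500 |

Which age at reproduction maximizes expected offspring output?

6

Expected offspring if breeding at age x = l(x) × b_x:
  age 2: 0.48 × 86 = 41.280
  age 3: 0.26 × 159 = 41.340
  age 4: 0.10 × 414 = 41.400
  age 5: 0.03 × 1380 = 41.400
  age 6: 0.01 × 4500 = 45.000
Maximum at age 6 (45.000).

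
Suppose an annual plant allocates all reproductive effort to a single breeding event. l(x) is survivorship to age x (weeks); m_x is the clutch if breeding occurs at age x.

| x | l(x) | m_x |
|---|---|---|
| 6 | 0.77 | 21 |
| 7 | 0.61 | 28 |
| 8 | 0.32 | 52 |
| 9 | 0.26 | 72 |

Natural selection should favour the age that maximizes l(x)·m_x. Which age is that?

9

Expected offspring if breeding at age x = l(x) × m_x:
  age 6: 0.77 × 21 = 16.170
  age 7: 0.61 × 28 = 17.080
  age 8: 0.32 × 52 = 16.640
  age 9: 0.26 × 72 = 18.720
Maximum at age 9 (18.720).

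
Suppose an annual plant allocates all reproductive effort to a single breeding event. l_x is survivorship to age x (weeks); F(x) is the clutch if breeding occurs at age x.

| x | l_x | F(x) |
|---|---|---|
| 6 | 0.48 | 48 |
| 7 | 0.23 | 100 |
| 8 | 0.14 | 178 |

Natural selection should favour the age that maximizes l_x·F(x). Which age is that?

8

Expected offspring if breeding at age x = l_x × F(x):
  age 6: 0.48 × 48 = 23.040
  age 7: 0.23 × 100 = 23.000
  age 8: 0.14 × 178 = 24.920
Maximum at age 8 (24.920).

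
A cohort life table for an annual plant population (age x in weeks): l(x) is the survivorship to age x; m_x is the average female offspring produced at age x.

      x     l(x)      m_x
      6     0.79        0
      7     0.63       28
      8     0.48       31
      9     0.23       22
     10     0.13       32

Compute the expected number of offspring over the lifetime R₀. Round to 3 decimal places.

41.740

R₀ = Σ l(x) m_x:
  age 6: 0.79 × 0 = 0.0000
  age 7: 0.63 × 28 = 17.6400
  age 8: 0.48 × 31 = 14.8800
  age 9: 0.23 × 22 = 5.0600
  age 10: 0.13 × 32 = 4.1600
R₀ = 0.0000 + 17.6400 + 14.8800 + 5.0600 + 4.1600 = 41.7400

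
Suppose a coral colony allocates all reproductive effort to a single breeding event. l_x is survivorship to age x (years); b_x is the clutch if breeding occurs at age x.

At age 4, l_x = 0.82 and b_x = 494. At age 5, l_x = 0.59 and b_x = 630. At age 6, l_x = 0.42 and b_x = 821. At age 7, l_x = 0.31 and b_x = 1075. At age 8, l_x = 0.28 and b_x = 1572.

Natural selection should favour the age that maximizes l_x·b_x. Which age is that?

Expected offspring if breeding at age x = l_x × b_x:
  age 4: 0.82 × 494 = 405.080
  age 5: 0.59 × 630 = 371.700
  age 6: 0.42 × 821 = 344.820
  age 7: 0.31 × 1075 = 333.250
  age 8: 0.28 × 1572 = 440.160
Maximum at age 8 (440.160).

8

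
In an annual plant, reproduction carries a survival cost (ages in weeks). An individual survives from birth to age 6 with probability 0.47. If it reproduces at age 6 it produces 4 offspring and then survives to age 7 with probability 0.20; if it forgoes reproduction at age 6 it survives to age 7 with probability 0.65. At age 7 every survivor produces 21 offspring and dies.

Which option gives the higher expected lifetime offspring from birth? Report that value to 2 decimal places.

6.42

breed at age 6: R₀ = 0.47 × (4 + 0.20 × 21) = 0.47 × 8.2000 = 3.8540
delay to age 7: R₀ = 0.47 × (0.65 × 21) = 0.47 × 13.6500 = 6.4155
Higher: delay to age 7 (6.4155).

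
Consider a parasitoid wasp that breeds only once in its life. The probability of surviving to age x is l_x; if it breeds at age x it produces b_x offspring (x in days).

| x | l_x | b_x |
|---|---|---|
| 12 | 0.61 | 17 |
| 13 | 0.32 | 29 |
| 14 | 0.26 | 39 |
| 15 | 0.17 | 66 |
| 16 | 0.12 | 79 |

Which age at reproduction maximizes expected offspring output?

Expected offspring if breeding at age x = l_x × b_x:
  age 12: 0.61 × 17 = 10.370
  age 13: 0.32 × 29 = 9.280
  age 14: 0.26 × 39 = 10.140
  age 15: 0.17 × 66 = 11.220
  age 16: 0.12 × 79 = 9.480
Maximum at age 15 (11.220).

15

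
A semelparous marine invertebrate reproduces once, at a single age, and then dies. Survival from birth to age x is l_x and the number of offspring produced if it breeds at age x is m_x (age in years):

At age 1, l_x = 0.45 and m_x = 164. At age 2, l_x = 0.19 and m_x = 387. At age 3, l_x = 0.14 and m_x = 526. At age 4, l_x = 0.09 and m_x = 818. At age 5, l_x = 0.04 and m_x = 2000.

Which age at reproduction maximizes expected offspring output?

Expected offspring if breeding at age x = l_x × m_x:
  age 1: 0.45 × 164 = 73.800
  age 2: 0.19 × 387 = 73.530
  age 3: 0.14 × 526 = 73.640
  age 4: 0.09 × 818 = 73.620
  age 5: 0.04 × 2000 = 80.000
Maximum at age 5 (80.000).

5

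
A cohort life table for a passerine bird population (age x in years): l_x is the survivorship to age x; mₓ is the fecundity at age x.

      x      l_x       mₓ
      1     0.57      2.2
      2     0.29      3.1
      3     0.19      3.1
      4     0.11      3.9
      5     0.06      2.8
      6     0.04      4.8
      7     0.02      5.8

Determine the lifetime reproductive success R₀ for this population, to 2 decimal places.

R₀ = Σ l_x mₓ:
  age 1: 0.57 × 2.2 = 1.2540
  age 2: 0.29 × 3.1 = 0.8990
  age 3: 0.19 × 3.1 = 0.5890
  age 4: 0.11 × 3.9 = 0.4290
  age 5: 0.06 × 2.8 = 0.1680
  age 6: 0.04 × 4.8 = 0.1920
  age 7: 0.02 × 5.8 = 0.1160
R₀ = 1.2540 + 0.8990 + 0.5890 + 0.4290 + 0.1680 + 0.1920 + 0.1160 = 3.6470

3.65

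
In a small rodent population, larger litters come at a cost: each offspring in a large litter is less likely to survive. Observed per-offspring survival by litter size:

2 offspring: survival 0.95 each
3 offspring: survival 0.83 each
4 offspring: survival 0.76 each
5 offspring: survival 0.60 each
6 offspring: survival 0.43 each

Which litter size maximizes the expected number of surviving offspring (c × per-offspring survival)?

4

Expected surviving offspring = c × s(c):
  c=2: 2 × 0.95 = 1.900
  c=3: 3 × 0.83 = 2.490
  c=4: 4 × 0.76 = 3.040
  c=5: 5 × 0.60 = 3.000
  c=6: 6 × 0.43 = 2.580
Maximum at c = 4 (3.040 surviving offspring).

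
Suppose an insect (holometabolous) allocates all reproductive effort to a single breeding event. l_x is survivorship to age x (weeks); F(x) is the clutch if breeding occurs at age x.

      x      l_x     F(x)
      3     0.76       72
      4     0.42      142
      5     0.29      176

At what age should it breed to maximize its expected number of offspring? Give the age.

4

Expected offspring if breeding at age x = l_x × F(x):
  age 3: 0.76 × 72 = 54.720
  age 4: 0.42 × 142 = 59.640
  age 5: 0.29 × 176 = 51.040
Maximum at age 4 (59.640).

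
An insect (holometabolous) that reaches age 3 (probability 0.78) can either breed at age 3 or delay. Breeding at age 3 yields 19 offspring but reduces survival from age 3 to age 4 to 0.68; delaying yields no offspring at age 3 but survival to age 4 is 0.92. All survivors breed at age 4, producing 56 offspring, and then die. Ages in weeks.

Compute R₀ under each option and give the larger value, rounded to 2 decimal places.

breed at age 3: R₀ = 0.78 × (19 + 0.68 × 56) = 0.78 × 57.0800 = 44.5224
delay to age 4: R₀ = 0.78 × (0.92 × 56) = 0.78 × 51.5200 = 40.1856
Higher: breed at age 3 (44.5224).

44.52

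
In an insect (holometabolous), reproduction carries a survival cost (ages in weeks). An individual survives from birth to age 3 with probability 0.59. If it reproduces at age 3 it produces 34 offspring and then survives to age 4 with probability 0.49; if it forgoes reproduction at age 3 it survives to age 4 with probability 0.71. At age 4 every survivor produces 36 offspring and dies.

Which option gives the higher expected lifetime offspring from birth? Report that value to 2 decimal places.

30.47

breed at age 3: R₀ = 0.59 × (34 + 0.49 × 36) = 0.59 × 51.6400 = 30.4676
delay to age 4: R₀ = 0.59 × (0.71 × 36) = 0.59 × 25.5600 = 15.0804
Higher: breed at age 3 (30.4676).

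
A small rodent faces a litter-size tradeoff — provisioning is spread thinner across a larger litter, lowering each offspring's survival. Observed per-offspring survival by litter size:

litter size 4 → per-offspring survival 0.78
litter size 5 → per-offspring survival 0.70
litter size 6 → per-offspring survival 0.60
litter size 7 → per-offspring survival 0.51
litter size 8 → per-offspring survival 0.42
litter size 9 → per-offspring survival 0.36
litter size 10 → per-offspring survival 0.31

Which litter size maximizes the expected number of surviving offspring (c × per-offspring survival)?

6

Expected surviving offspring = c × s(c):
  c=4: 4 × 0.78 = 3.120
  c=5: 5 × 0.70 = 3.500
  c=6: 6 × 0.60 = 3.600
  c=7: 7 × 0.51 = 3.570
  c=8: 8 × 0.42 = 3.360
  c=9: 9 × 0.36 = 3.240
  c=10: 10 × 0.31 = 3.100
Maximum at c = 6 (3.600 surviving offspring).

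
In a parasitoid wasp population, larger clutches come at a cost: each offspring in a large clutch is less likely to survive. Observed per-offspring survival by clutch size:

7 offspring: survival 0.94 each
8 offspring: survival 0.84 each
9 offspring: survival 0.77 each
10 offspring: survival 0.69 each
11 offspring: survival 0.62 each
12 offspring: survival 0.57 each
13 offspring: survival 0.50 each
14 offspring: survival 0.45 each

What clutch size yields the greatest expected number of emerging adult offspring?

Expected emerging adult offspring = c × s(c):
  c=7: 7 × 0.94 = 6.580
  c=8: 8 × 0.84 = 6.720
  c=9: 9 × 0.77 = 6.930
  c=10: 10 × 0.69 = 6.900
  c=11: 11 × 0.62 = 6.820
  c=12: 12 × 0.57 = 6.840
  c=13: 13 × 0.50 = 6.500
  c=14: 14 × 0.45 = 6.300
Maximum at c = 9 (6.930 emerging adult offspring).

9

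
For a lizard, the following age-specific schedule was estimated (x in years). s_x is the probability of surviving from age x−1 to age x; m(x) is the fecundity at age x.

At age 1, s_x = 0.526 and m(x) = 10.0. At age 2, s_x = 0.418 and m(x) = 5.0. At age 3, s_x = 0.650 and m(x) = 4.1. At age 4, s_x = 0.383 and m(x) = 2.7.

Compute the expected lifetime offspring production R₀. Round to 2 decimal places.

Survivorship from birth: l_x = s_1·s_2·…·s_x.
  l_1 = 0.52600
  l_2 = 0.21987
  l_3 = 0.14291
  l_4 = 0.05474
R₀ = Σ l_x m(x):
  age 1: 0.52600 × 10.0 = 5.2600
  age 2: 0.21987 × 5.0 = 1.0994
  age 3: 0.14291 × 4.1 = 0.5859
  age 4: 0.05474 × 2.7 = 0.1478
R₀ = 5.2600 + 1.0994 + 0.5859 + 0.1478 = 7.0931

7.09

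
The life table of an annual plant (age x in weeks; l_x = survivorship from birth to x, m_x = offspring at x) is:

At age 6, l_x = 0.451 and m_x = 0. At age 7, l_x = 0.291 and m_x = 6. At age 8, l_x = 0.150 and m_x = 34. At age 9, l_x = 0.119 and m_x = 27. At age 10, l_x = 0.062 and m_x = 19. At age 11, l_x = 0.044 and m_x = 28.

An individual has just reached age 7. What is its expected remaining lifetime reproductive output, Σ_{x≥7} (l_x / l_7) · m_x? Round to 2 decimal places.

l_7 = 0.291. Conditional survival from age 7 to x is l_x / l_7.
  x=7: (0.291/0.291) × 6 = 6.0000
  x=8: (0.150/0.291) × 34 = 17.5258
  x=9: (0.119/0.291) × 27 = 11.0412
  x=10: (0.062/0.291) × 19 = 4.0481
  x=11: (0.044/0.291) × 28 = 4.2337
Sum = 6.0000 + 17.5258 + 11.0412 + 4.0481 + 4.2337 = 42.8488

42.85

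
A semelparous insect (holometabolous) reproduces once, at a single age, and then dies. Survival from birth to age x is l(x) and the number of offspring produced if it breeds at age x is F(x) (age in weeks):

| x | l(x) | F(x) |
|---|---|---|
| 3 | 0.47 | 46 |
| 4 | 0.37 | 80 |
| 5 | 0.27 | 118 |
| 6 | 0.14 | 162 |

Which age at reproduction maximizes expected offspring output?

5

Expected offspring if breeding at age x = l(x) × F(x):
  age 3: 0.47 × 46 = 21.620
  age 4: 0.37 × 80 = 29.600
  age 5: 0.27 × 118 = 31.860
  age 6: 0.14 × 162 = 22.680
Maximum at age 5 (31.860).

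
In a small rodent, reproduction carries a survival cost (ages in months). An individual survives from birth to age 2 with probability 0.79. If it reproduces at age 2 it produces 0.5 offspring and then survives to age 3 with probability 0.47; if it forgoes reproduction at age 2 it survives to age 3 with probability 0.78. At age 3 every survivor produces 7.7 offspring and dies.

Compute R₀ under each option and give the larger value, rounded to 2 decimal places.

4.74

breed at age 2: R₀ = 0.79 × (0.5 + 0.47 × 7.7) = 0.79 × 4.1190 = 3.2540
delay to age 3: R₀ = 0.79 × (0.78 × 7.7) = 0.79 × 6.0060 = 4.7447
Higher: delay to age 3 (4.7447).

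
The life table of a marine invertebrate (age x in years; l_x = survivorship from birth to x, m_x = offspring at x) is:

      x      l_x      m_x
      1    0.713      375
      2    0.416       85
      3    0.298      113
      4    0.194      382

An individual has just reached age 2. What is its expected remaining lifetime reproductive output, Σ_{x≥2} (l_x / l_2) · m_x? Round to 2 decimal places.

344.09

l_2 = 0.416. Conditional survival from age 2 to x is l_x / l_2.
  x=2: (0.416/0.416) × 85 = 85.0000
  x=3: (0.298/0.416) × 113 = 80.9471
  x=4: (0.194/0.416) × 382 = 178.1442
Sum = 85.0000 + 80.9471 + 178.1442 = 344.0913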